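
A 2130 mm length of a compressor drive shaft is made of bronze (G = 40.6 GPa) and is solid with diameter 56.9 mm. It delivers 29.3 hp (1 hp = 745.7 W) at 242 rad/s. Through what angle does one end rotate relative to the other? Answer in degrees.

0.264°

ω = 242 rad/s, so T = P/ω = 29.3×745.7 / 242.0 = 90.29 N·m.
J = πd⁴/32 = π(0.0569)⁴/32 = 1.029×10^-6 m⁴.
θ = T·L/(G·J) = 90.29 × 2.13 / (40.6×10⁹ × 1.029×10^-6) = 4.603×10^-3 rad.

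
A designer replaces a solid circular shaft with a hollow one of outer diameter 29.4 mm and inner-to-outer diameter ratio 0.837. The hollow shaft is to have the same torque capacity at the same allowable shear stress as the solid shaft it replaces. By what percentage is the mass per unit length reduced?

Equal τ_max and T ⇒ the solid shaft needs d_s³ = d_o³(1−k⁴), so d_s = 29.4·(1−0.837⁴)^(1/3) = 23.48 mm.
Area ratio A_h/A_s = d_o²(1−k²)/d_s² = (1−k²)/(1−k⁴)^(2/3) = 0.4696.
Mass saving = 1 − 0.4696 = 53.0 %.

53.0 %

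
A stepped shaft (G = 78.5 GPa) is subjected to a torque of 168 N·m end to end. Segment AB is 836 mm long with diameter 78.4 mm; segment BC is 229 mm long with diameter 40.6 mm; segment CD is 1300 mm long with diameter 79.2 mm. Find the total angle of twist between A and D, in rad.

0.00304 rad

J_AB = π(0.0784)⁴/32 = 3.71×10^-6 m⁴; J_BC = π(0.0406)⁴/32 = 2.67×10^-7 m⁴; J_CD = π(0.0792)⁴/32 = 3.86×10^-6 m⁴.
θ = (T/G)·Σ L_i/J_i = (168.0/78.5×10⁹)·(0.836/3.71×10^-6 + 0.229/2.67×10^-7 + 1.30/3.86×10^-6) = 3.040×10^-3 rad.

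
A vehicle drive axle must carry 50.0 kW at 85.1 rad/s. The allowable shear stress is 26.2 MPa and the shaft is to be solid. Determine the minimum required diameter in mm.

ω = 85.1 rad/s, so T = P/ω = 50.0×10³ / 85.10 = 587.5 N·m.
For a solid shaft τ_max = 16T/(πd³), so d = (16T/(π τ_allow))^(1/3) = (16·587.5/(π·2.62×10^7))^(1/3) = 0.04852 m.

48.5 mm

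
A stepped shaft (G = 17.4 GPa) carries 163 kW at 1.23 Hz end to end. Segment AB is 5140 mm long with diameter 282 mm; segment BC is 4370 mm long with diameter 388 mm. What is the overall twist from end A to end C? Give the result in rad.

0.0124 rad

ω = 2π·1.23 = 7.728 rad/s, so T = P/ω = 163×10³ / 7.728 = 21090 N·m.
J_AB = π(0.282)⁴/32 = 6.21×10^-4 m⁴; J_BC = π(0.388)⁴/32 = 2.22×10^-3 m⁴.
θ = (T/G)·Σ L_i/J_i = (21090/17.4×10⁹)·(5.14/6.21×10^-4 + 4.37/2.22×10^-3) = 0.01242 rad.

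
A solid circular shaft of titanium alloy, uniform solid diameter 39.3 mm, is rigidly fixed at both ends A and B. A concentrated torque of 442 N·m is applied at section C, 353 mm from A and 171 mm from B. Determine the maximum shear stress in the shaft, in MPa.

With uniform GJ and both ends fixed, compatibility θ_AC = θ_CB gives T_A·a = T_B·b, together with T_A + T_B = T₀.
T_A = T₀·b/(a+b) = 442.0·171/524.0 = 144.2 N·m; T_B = 297.8 N·m.
τ in each portion: τ_AC = 1.21×10^7 Pa, τ_CB = 2.50×10^7 Pa; maximum is in CB.
τ_max = T_CB·r/J = 297.8·0.0196/2.34×10^-7 = 2.498×10^7 Pa.

25.0 MPa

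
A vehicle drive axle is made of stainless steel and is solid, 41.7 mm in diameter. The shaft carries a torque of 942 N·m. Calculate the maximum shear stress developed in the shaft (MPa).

66.2 MPa

J = πd⁴/32 = π(0.0417)⁴/32 = 2.969×10^-7 m⁴.
τ_max = T·r/J = 942.0 × 0.0209 / 2.969×10^-7 = 6.616×10^7 Pa.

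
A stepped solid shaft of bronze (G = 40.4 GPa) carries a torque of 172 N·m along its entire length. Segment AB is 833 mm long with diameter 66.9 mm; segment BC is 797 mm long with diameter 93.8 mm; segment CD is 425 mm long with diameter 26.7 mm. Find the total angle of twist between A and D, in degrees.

2.21°

J_AB = π(0.0669)⁴/32 = 1.97×10^-6 m⁴; J_BC = π(0.0938)⁴/32 = 7.60×10^-6 m⁴; J_CD = π(0.0267)⁴/32 = 4.99×10^-8 m⁴.
θ = (T/G)·Σ L_i/J_i = (172.0/40.4×10⁹)·(0.833/1.97×10^-6 + 0.797/7.60×10^-6 + 0.425/4.99×10^-8) = 0.03852 rad.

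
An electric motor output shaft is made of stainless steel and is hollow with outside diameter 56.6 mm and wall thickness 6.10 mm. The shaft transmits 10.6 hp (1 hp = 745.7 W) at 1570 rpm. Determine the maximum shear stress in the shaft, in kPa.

ω = 2π·1570/60 = 164.4 rad/s, so T = P/ω = 10.6×745.7 / 164.4 = 48.08 N·m.
J = π(d_o⁴ − d_i⁴)/32 = π(0.0566⁴ − 0.0444⁴)/32 = 6.260×10^-7 m⁴.
τ_max = T·r/J = 48.08 × 0.0283 / 6.260×10^-7 = 2.173×10^6 Pa.

2170 kPa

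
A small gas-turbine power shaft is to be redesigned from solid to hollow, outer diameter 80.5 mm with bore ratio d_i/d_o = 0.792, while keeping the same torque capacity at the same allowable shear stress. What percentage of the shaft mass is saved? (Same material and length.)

Equal τ_max and T ⇒ the solid shaft needs d_s³ = d_o³(1−k⁴), so d_s = 80.5·(1−0.792⁴)^(1/3) = 68.14 mm.
Area ratio A_h/A_s = d_o²(1−k²)/d_s² = (1−k²)/(1−k⁴)^(2/3) = 0.5202.
Mass saving = 1 − 0.5202 = 48.0 %.

48.0 %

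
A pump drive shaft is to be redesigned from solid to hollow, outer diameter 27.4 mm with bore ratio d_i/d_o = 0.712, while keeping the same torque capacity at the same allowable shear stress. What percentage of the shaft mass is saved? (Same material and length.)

Equal τ_max and T ⇒ the solid shaft needs d_s³ = d_o³(1−k⁴), so d_s = 27.4·(1−0.712⁴)^(1/3) = 24.82 mm.
Area ratio A_h/A_s = d_o²(1−k²)/d_s² = (1−k²)/(1−k⁴)^(2/3) = 0.6010.
Mass saving = 1 − 0.6010 = 39.9 %.

39.9 %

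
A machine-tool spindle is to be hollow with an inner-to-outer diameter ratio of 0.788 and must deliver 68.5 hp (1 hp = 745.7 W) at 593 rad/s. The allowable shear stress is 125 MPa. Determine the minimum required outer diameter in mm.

17.9 mm

ω = 593 rad/s, so T = P/ω = 68.5×745.7 / 593.0 = 86.14 N·m.
For a hollow shaft with d_i/d_o = 0.788: τ_max = 16T/(π d_o³ (1−k⁴)), so d_o = [16T/(π τ_allow (1−k⁴))]^(1/3) = [16·86.14/(π·1.25×10^8·0.6144)]^(1/3) = 0.01788 m.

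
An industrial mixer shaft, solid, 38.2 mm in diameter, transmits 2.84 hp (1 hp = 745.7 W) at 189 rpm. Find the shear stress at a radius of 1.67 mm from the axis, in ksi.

ω = 2π·189/60 = 19.79 rad/s, so T = P/ω = 2.84×745.7 / 19.79 = 107.0 N·m.
J = πd⁴/32 = π(0.0382)⁴/32 = 2.091×10^-7 m⁴.
Shear stress varies linearly with radius: τ = T·r/J = 107.0 × 0.00167 / 2.091×10^-7 = 8.548×10^5 Pa.

0.124 ksi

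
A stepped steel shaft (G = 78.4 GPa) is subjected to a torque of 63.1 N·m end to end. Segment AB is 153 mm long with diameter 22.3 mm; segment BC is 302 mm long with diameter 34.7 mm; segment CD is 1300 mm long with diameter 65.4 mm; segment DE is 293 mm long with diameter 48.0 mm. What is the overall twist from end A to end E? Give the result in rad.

J_AB = π(0.0223)⁴/32 = 2.43×10^-8 m⁴; J_BC = π(0.0347)⁴/32 = 1.42×10^-7 m⁴; J_CD = π(0.0654)⁴/32 = 1.80×10^-6 m⁴; J_DE = π(0.0480)⁴/32 = 5.21×10^-7 m⁴.
θ = (T/G)·Σ L_i/J_i = (63.10/78.4×10⁹)·(0.153/2.43×10^-8 + 0.302/1.42×10^-7 + 1.30/1.80×10^-6 + 0.293/5.21×10^-7) = 7.815×10^-3 rad.

0.00781 rad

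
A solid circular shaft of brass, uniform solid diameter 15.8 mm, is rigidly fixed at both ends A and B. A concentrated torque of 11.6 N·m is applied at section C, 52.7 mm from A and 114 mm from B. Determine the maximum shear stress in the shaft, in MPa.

10.2 MPa

With uniform GJ and both ends fixed, compatibility θ_AC = θ_CB gives T_A·a = T_B·b, together with T_A + T_B = T₀.
T_A = T₀·b/(a+b) = 11.60·114/166.7 = 7.933 N·m; T_B = 3.667 N·m.
τ in each portion: τ_AC = 1.02×10^7 Pa, τ_CB = 4.74×10^6 Pa; maximum is in AC.
τ_max = T_AC·r/J = 7.933·0.00790/6.12×10^-9 = 1.024×10^7 Pa.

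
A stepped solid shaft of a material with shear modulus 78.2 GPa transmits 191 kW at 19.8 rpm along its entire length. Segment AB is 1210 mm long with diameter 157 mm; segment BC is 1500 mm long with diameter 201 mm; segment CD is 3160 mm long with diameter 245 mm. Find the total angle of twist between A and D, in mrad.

45.4 mrad

ω = 2π·19.8/60 = 2.073 rad/s, so T = P/ω = 191×10³ / 2.073 = 92120 N·m.
J_AB = π(0.157)⁴/32 = 5.96×10^-5 m⁴; J_BC = π(0.201)⁴/32 = 1.60×10^-4 m⁴; J_CD = π(0.245)⁴/32 = 3.54×10^-4 m⁴.
θ = (T/G)·Σ L_i/J_i = (92120/78.2×10⁹)·(1.21/5.96×10^-5 + 1.50/1.60×10^-4 + 3.16/3.54×10^-4) = 0.04545 rad.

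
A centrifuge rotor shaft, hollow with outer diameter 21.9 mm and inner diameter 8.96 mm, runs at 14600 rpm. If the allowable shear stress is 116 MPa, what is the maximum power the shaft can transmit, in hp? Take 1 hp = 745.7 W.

J = π(d_o⁴ − d_i⁴)/32 = π(0.0219⁴ − 0.00896⁴)/32 = 2.195×10^-8 m⁴.
T_max = τ_allow·J/r = 1.16×10^8 × 2.195×10^-8 / 0.0109 = 232.5 N·m.
ω = 2π·14600/60 = 1529 rad/s, so P_max = T_max·ω = 3.555×10^5 W.

477 hp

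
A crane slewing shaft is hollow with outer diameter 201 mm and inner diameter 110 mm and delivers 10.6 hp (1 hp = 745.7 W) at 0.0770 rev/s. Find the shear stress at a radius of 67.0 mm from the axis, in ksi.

ω = 2π·0.0770 = 0.4838 rad/s, so T = P/ω = 10.6×745.7 / 0.4838 = 16340 N·m.
J = π(d_o⁴ − d_i⁴)/32 = π(0.201⁴ − 0.110⁴)/32 = 1.459×10^-4 m⁴.
Shear stress varies linearly with radius: τ = T·r/J = 16340 × 0.0670 / 1.459×10^-4 = 7.504×10^6 Pa.

1.09 ksi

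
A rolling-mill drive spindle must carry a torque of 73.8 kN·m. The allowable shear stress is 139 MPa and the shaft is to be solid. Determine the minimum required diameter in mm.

For a solid shaft τ_max = 16T/(πd³), so d = (16T/(π τ_allow))^(1/3) = (16·73800/(π·1.39×10^8))^(1/3) = 0.1393 m.

139 mm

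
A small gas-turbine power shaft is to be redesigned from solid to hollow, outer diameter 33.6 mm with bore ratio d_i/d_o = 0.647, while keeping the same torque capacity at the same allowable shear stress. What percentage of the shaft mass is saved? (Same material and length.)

Equal τ_max and T ⇒ the solid shaft needs d_s³ = d_o³(1−k⁴), so d_s = 33.6·(1−0.647⁴)^(1/3) = 31.51 mm.
Area ratio A_h/A_s = d_o²(1−k²)/d_s² = (1−k²)/(1−k⁴)^(2/3) = 0.6611.
Mass saving = 1 − 0.6611 = 33.9 %.

33.9 %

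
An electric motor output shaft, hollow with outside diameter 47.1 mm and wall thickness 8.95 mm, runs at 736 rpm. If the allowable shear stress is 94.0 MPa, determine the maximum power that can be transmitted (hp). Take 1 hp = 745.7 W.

170 hp

J = π(d_o⁴ − d_i⁴)/32 = π(0.0471⁴ − 0.0292⁴)/32 = 4.118×10^-7 m⁴.
T_max = τ_allow·J/r = 9.40×10^7 × 4.118×10^-7 / 0.0236 = 1644 N·m.
ω = 2π·736/60 = 77.07 rad/s, so P_max = T_max·ω = 1.267×10^5 W.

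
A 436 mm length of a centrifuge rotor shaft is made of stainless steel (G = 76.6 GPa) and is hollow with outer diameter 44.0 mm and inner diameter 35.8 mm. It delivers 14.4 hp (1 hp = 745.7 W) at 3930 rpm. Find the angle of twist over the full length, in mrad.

ω = 2π·3930/60 = 411.5 rad/s, so T = P/ω = 14.4×745.7 / 411.5 = 26.09 N·m.
J = π(d_o⁴ − d_i⁴)/32 = π(0.0440⁴ − 0.0358⁴)/32 = 2.067×10^-7 m⁴.
θ = T·L/(G·J) = 26.09 × 0.436 / (76.6×10⁹ × 2.067×10^-7) = 7.185×10^-4 rad.

0.718 mrad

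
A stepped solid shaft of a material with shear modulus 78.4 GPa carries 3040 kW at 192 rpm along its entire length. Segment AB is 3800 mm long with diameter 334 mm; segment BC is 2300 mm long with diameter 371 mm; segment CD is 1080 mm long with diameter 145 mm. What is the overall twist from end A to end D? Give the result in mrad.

56.4 mrad

ω = 2π·192/60 = 20.11 rad/s, so T = P/ω = 3040×10³ / 20.11 = 151200 N·m.
J_AB = π(0.334)⁴/32 = 1.22×10^-3 m⁴; J_BC = π(0.371)⁴/32 = 1.86×10^-3 m⁴; J_CD = π(0.145)⁴/32 = 4.34×10^-5 m⁴.
θ = (T/G)·Σ L_i/J_i = (151200/78.4×10⁹)·(3.80/1.22×10^-3 + 2.30/1.86×10^-3 + 1.08/4.34×10^-5) = 0.05638 rad.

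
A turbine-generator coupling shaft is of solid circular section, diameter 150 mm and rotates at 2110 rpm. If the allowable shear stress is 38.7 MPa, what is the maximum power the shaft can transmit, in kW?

J = πd⁴/32 = π(0.150)⁴/32 = 4.970×10^-5 m⁴.
T_max = τ_allow·J/r = 3.87×10^7 × 4.970×10^-5 / 0.0750 = 25650 N·m.
ω = 2π·2110/60 = 221.0 rad/s, so P_max = T_max·ω = 5.667×10^6 W.

5670 kW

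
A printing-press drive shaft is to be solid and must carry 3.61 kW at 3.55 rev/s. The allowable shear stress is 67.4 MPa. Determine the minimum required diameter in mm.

ω = 2π·3.55 = 22.31 rad/s, so T = P/ω = 3.61×10³ / 22.31 = 161.8 N·m.
For a solid shaft τ_max = 16T/(πd³), so d = (16T/(π τ_allow))^(1/3) = (16·161.8/(π·6.74×10^7))^(1/3) = 0.02304 m.

23.0 mm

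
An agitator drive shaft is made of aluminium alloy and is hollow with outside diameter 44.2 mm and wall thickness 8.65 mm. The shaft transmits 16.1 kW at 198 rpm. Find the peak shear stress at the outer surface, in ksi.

7.70 ksi

ω = 2π·198/60 = 20.73 rad/s, so T = P/ω = 16.1×10³ / 20.73 = 776.5 N·m.
J = π(d_o⁴ − d_i⁴)/32 = π(0.0442⁴ − 0.0269⁴)/32 = 3.233×10^-7 m⁴.
τ_max = T·r/J = 776.5 × 0.0221 / 3.233×10^-7 = 5.308×10^7 Pa.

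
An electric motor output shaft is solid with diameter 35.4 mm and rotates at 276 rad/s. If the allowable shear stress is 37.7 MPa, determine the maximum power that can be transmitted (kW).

J = πd⁴/32 = π(0.0354)⁴/32 = 1.542×10^-7 m⁴.
T_max = τ_allow·J/r = 3.77×10^7 × 1.542×10^-7 / 0.0177 = 328.4 N·m.
ω = 276 rad/s, so P_max = T_max·ω = 9.063×10^4 W.

90.6 kW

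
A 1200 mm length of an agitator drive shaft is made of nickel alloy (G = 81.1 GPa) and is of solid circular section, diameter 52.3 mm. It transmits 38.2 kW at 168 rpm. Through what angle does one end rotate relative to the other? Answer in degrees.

2.51°

ω = 2π·168/60 = 17.59 rad/s, so T = P/ω = 38.2×10³ / 17.59 = 2171 N·m.
J = πd⁴/32 = π(0.0523)⁴/32 = 7.345×10^-7 m⁴.
θ = T·L/(G·J) = 2171 × 1.20 / (81.1×10⁹ × 7.345×10^-7) = 0.04374 rad.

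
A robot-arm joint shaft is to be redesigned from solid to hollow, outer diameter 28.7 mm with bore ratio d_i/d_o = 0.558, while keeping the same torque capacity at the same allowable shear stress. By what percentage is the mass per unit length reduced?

Equal τ_max and T ⇒ the solid shaft needs d_s³ = d_o³(1−k⁴), so d_s = 28.7·(1−0.558⁴)^(1/3) = 27.74 mm.
Area ratio A_h/A_s = d_o²(1−k²)/d_s² = (1−k²)/(1−k⁴)^(2/3) = 0.7371.
Mass saving = 1 − 0.7371 = 26.3 %.

26.3 %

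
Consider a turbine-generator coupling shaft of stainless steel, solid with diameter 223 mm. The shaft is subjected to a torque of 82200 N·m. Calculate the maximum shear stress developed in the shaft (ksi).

J = πd⁴/32 = π(0.223)⁴/32 = 2.428×10^-4 m⁴.
τ_max = T·r/J = 82200 × 0.112 / 2.428×10^-4 = 3.775×10^7 Pa.

5.48 ksi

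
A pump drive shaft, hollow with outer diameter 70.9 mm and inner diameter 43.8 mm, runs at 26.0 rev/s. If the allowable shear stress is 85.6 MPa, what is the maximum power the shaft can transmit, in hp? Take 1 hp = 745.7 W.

1120 hp

J = π(d_o⁴ − d_i⁴)/32 = π(0.0709⁴ − 0.0438⁴)/32 = 2.119×10^-6 m⁴.
T_max = τ_allow·J/r = 8.56×10^7 × 2.119×10^-6 / 0.0355 = 5118 N·m.
ω = 2π·26.0 = 163.4 rad/s, so P_max = T_max·ω = 8.360×10^5 W.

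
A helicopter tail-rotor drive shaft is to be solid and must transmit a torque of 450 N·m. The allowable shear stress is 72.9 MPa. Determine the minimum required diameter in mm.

31.6 mm

For a solid shaft τ_max = 16T/(πd³), so d = (16T/(π τ_allow))^(1/3) = (16·450.0/(π·7.29×10^7))^(1/3) = 0.03156 m.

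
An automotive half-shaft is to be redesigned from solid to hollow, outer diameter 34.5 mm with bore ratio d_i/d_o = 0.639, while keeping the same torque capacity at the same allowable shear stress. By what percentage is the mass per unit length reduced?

33.2 %

Equal τ_max and T ⇒ the solid shaft needs d_s³ = d_o³(1−k⁴), so d_s = 34.5·(1−0.639⁴)^(1/3) = 32.46 mm.
Area ratio A_h/A_s = d_o²(1−k²)/d_s² = (1−k²)/(1−k⁴)^(2/3) = 0.6682.
Mass saving = 1 − 0.6682 = 33.2 %.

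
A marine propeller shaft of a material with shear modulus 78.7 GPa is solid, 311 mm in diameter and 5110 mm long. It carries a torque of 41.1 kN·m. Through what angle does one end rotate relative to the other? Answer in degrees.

J = πd⁴/32 = π(0.311)⁴/32 = 9.184×10^-4 m⁴.
θ = T·L/(G·J) = 41100 × 5.11 / (78.7×10⁹ × 9.184×10^-4) = 2.906×10^-3 rad.

0.166°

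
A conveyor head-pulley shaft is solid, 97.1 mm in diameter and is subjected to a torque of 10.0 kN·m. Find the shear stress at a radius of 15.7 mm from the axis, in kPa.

J = πd⁴/32 = π(0.0971)⁴/32 = 8.727×10^-6 m⁴.
Shear stress varies linearly with radius: τ = T·r/J = 10000 × 0.0157 / 8.727×10^-6 = 1.799×10^7 Pa.

18000 kPa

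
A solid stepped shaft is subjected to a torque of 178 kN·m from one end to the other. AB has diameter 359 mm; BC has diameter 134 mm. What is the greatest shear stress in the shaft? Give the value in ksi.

54.6 ksi

Under the same torque, τ_max = 16T/(πd³) is largest where d is smallest — segment BC (d = 134 mm).
τ_max = 16·178000/(π·(0.134)³) = 3.768×10^8 Pa.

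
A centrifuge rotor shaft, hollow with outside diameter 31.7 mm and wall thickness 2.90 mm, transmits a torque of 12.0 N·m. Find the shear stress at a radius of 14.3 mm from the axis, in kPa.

J = π(d_o⁴ − d_i⁴)/32 = π(0.0317⁴ − 0.0259⁴)/32 = 5.496×10^-8 m⁴.
Shear stress varies linearly with radius: τ = T·r/J = 12.00 × 0.0143 / 5.496×10^-8 = 3.122×10^6 Pa.

3120 kPa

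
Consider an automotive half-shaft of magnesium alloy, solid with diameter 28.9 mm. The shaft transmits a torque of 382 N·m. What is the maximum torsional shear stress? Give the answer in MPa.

80.6 MPa

J = πd⁴/32 = π(0.0289)⁴/32 = 6.848×10^-8 m⁴.
τ_max = T·r/J = 382.0 × 0.0144 / 6.848×10^-8 = 8.060×10^7 Pa.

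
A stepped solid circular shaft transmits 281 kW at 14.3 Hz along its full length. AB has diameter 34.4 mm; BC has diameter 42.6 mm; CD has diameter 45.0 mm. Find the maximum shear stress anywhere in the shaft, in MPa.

391 MPa

ω = 2π·14.3 = 89.85 rad/s, so T = P/ω = 281×10³ / 89.85 = 3127 N·m.
Under the same torque, τ_max = 16T/(πd³) is largest where d is smallest — segment AB (d = 34.4 mm).
τ_max = 16·3127/(π·(0.0344)³) = 3.913×10^8 Pa.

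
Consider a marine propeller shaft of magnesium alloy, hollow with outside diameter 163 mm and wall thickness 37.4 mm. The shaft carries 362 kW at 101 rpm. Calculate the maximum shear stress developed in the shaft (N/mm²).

ω = 2π·101/60 = 10.58 rad/s, so T = P/ω = 362×10³ / 10.58 = 34230 N·m.
J = π(d_o⁴ − d_i⁴)/32 = π(0.163⁴ − 0.0882⁴)/32 = 6.336×10^-5 m⁴.
τ_max = T·r/J = 34230 × 0.0815 / 6.336×10^-5 = 4.402×10^7 Pa.

44.0 N/mm²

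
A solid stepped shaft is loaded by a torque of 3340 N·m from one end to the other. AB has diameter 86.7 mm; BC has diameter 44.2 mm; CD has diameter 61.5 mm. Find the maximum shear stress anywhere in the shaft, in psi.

28600 psi

Under the same torque, τ_max = 16T/(πd³) is largest where d is smallest — segment BC (d = 44.2 mm).
τ_max = 16·3340/(π·(0.0442)³) = 1.970×10^8 Pa.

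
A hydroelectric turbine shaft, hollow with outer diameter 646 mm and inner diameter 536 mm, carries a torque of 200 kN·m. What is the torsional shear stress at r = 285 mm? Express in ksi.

J = π(d_o⁴ − d_i⁴)/32 = π(0.646⁴ − 0.536⁴)/32 = 8.994×10^-3 m⁴.
Shear stress varies linearly with radius: τ = T·r/J = 200000 × 0.285 / 8.994×10^-3 = 6.337×10^6 Pa.

0.919 ksi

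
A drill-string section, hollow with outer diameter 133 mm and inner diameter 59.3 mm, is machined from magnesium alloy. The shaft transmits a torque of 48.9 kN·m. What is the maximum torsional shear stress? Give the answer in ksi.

J = π(d_o⁴ − d_i⁴)/32 = π(0.133⁴ − 0.0593⁴)/32 = 2.950×10^-5 m⁴.
τ_max = T·r/J = 48900 × 0.0665 / 2.950×10^-5 = 1.102×10^8 Pa.

16.0 ksi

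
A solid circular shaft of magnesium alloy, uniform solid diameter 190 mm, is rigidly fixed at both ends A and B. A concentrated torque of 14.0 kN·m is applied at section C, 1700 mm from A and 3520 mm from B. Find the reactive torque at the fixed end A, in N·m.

With uniform GJ and both ends fixed, compatibility θ_AC = θ_CB gives T_A·a = T_B·b, together with T_A + T_B = T₀.
T_A = T₀·b/(a+b) = 14000·3520/5220 = 9441 N·m; T_B = 4559 N·m.

9440 N·m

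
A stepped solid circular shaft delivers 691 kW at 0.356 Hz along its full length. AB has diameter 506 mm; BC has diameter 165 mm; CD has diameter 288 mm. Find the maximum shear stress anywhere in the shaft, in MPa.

ω = 2π·0.356 = 2.237 rad/s, so T = P/ω = 691×10³ / 2.237 = 308900 N·m.
Under the same torque, τ_max = 16T/(πd³) is largest where d is smallest — segment BC (d = 165 mm).
τ_max = 16·308900/(π·(0.165)³) = 3.502×10^8 Pa.

350 MPa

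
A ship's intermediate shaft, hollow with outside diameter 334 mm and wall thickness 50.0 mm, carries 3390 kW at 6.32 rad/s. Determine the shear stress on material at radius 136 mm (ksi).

11.4 ksi

ω = 6.32 rad/s, so T = P/ω = 3390×10³ / 6.320 = 536400 N·m.
J = π(d_o⁴ − d_i⁴)/32 = π(0.334⁴ − 0.234⁴)/32 = 9.274×10^-4 m⁴.
Shear stress varies linearly with radius: τ = T·r/J = 536400 × 0.136 / 9.274×10^-4 = 7.866×10^7 Pa.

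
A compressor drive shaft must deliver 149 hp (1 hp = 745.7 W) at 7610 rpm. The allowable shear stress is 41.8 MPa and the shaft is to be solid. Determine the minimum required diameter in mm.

ω = 2π·7610/60 = 796.9 rad/s, so T = P/ω = 149×745.7 / 796.9 = 139.4 N·m.
For a solid shaft τ_max = 16T/(πd³), so d = (16T/(π τ_allow))^(1/3) = (16·139.4/(π·4.18×10^7))^(1/3) = 0.02571 m.

25.7 mm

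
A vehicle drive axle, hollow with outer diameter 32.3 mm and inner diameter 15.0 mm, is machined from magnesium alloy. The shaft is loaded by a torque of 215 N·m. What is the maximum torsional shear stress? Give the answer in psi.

4940 psi

J = π(d_o⁴ − d_i⁴)/32 = π(0.0323⁴ − 0.0150⁴)/32 = 1.019×10^-7 m⁴.
τ_max = T·r/J = 215.0 × 0.0161 / 1.019×10^-7 = 3.408×10^7 Pa.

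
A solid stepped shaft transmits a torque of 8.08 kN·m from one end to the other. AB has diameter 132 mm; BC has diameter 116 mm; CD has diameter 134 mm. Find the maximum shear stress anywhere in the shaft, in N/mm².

Under the same torque, τ_max = 16T/(πd³) is largest where d is smallest — segment BC (d = 116 mm).
τ_max = 16·8080/(π·(0.116)³) = 2.636×10^7 Pa.

26.4 N/mm²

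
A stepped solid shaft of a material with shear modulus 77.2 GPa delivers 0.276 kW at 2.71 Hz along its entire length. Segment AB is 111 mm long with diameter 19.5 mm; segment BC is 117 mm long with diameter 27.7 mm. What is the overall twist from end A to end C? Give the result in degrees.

ω = 2π·2.71 = 17.03 rad/s, so T = P/ω = 0.276×10³ / 17.03 = 16.21 N·m.
J_AB = π(0.0195)⁴/32 = 1.42×10^-8 m⁴; J_BC = π(0.0277)⁴/32 = 5.78×10^-8 m⁴.
θ = (T/G)·Σ L_i/J_i = (16.21/77.2×10⁹)·(0.111/1.42×10^-8 + 0.117/5.78×10^-8) = 2.067×10^-3 rad.

0.118°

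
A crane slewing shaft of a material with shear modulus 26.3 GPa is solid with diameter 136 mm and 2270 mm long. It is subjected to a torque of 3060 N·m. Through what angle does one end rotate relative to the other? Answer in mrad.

7.86 mrad

J = πd⁴/32 = π(0.136)⁴/32 = 3.359×10^-5 m⁴.
θ = T·L/(G·J) = 3060 × 2.27 / (26.3×10⁹ × 3.359×10^-5) = 7.864×10^-3 rad.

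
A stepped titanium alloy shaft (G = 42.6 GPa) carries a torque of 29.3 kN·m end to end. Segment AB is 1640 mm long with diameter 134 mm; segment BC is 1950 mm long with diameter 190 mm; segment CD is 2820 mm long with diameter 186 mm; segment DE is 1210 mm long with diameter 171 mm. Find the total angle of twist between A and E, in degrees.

J_AB = π(0.134)⁴/32 = 3.17×10^-5 m⁴; J_BC = π(0.190)⁴/32 = 1.28×10^-4 m⁴; J_CD = π(0.186)⁴/32 = 1.18×10^-4 m⁴; J_DE = π(0.171)⁴/32 = 8.39×10^-5 m⁴.
θ = (T/G)·Σ L_i/J_i = (29300/42.6×10⁹)·(1.64/3.17×10^-5 + 1.95/1.28×10^-4 + 2.82/1.18×10^-4 + 1.21/8.39×10^-5) = 0.07254 rad.

4.16°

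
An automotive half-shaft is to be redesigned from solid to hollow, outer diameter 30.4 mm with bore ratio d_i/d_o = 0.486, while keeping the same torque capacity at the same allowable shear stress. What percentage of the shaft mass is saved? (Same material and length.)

20.6 %

Equal τ_max and T ⇒ the solid shaft needs d_s³ = d_o³(1−k⁴), so d_s = 30.4·(1−0.486⁴)^(1/3) = 29.82 mm.
Area ratio A_h/A_s = d_o²(1−k²)/d_s² = (1−k²)/(1−k⁴)^(2/3) = 0.7936.
Mass saving = 1 − 0.7936 = 20.6 %.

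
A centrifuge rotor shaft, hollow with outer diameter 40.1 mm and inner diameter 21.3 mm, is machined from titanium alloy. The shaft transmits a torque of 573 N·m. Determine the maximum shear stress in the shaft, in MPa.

J = π(d_o⁴ − d_i⁴)/32 = π(0.0401⁴ − 0.0213⁴)/32 = 2.336×10^-7 m⁴.
τ_max = T·r/J = 573.0 × 0.0201 / 2.336×10^-7 = 4.917×10^7 Pa.

49.2 MPa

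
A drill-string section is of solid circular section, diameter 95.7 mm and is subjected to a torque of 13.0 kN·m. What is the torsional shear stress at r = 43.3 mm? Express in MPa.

68.4 MPa

J = πd⁴/32 = π(0.0957)⁴/32 = 8.235×10^-6 m⁴.
Shear stress varies linearly with radius: τ = T·r/J = 13000 × 0.0433 / 8.235×10^-6 = 6.836×10^7 Pa.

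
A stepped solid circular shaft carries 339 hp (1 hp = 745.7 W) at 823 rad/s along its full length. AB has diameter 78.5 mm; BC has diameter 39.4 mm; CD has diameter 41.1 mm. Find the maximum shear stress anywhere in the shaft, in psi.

3710 psi

ω = 823 rad/s, so T = P/ω = 339×745.7 / 823.0 = 307.2 N·m.
Under the same torque, τ_max = 16T/(πd³) is largest where d is smallest — segment BC (d = 39.4 mm).
τ_max = 16·307.2/(π·(0.0394)³) = 2.558×10^7 Pa.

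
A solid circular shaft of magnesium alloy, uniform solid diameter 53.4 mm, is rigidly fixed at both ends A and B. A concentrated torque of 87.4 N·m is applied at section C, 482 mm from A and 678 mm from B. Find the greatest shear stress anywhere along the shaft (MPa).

With uniform GJ and both ends fixed, compatibility θ_AC = θ_CB gives T_A·a = T_B·b, together with T_A + T_B = T₀.
T_A = T₀·b/(a+b) = 87.40·678/1160 = 51.08 N·m; T_B = 36.32 N·m.
τ in each portion: τ_AC = 1.71×10^6 Pa, τ_CB = 1.21×10^6 Pa; maximum is in AC.
τ_max = T_AC·r/J = 51.08·0.0267/7.98×10^-7 = 1.709×10^6 Pa.

1.71 MPa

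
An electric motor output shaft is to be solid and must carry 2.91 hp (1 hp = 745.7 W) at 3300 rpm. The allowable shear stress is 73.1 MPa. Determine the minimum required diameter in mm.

ω = 2π·3300/60 = 345.6 rad/s, so T = P/ω = 2.91×745.7 / 345.6 = 6.279 N·m.
For a solid shaft τ_max = 16T/(πd³), so d = (16T/(π τ_allow))^(1/3) = (16·6.279/(π·7.31×10^7))^(1/3) = 0.007591 m.

7.59 mm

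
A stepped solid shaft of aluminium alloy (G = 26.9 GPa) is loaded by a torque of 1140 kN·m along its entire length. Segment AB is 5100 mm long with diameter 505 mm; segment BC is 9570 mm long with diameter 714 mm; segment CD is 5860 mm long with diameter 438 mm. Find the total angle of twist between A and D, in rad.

J_AB = π(0.505)⁴/32 = 6.39×10^-3 m⁴; J_BC = π(0.714)⁴/32 = 0.0255 m⁴; J_CD = π(0.438)⁴/32 = 3.61×10^-3 m⁴.
θ = (T/G)·Σ L_i/J_i = (1.140e6/26.9×10⁹)·(5.10/6.39×10^-3 + 9.57/0.0255 + 5.86/3.61×10^-3) = 0.1185 rad.

0.118 rad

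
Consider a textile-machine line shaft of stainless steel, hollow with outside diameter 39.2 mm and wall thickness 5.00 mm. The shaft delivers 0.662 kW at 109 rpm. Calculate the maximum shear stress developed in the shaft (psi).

ω = 2π·109/60 = 11.41 rad/s, so T = P/ω = 0.662×10³ / 11.41 = 58.00 N·m.
J = π(d_o⁴ − d_i⁴)/32 = π(0.0392⁴ − 0.0292⁴)/32 = 1.604×10^-7 m⁴.
τ_max = T·r/J = 58.00 × 0.0196 / 1.604×10^-7 = 7.085×10^6 Pa.

1030 psi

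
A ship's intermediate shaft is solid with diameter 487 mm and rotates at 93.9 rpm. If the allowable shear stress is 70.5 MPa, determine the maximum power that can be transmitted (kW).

15700 kW

J = πd⁴/32 = π(0.487)⁴/32 = 5.522×10^-3 m⁴.
T_max = τ_allow·J/r = 7.05×10^7 × 5.522×10^-3 / 0.243 = 1.599e6 N·m.
ω = 2π·93.9/60 = 9.833 rad/s, so P_max = T_max·ω = 1.572×10^7 W.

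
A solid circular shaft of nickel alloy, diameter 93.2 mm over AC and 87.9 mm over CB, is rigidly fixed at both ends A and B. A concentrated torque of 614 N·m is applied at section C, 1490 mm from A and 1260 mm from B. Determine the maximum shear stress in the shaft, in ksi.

Compatibility: T_A·a/J_AC = T_B·b/J_CB with T_A + T_B = T₀.
J_AC = 7.41×10^-6 m⁴, J_CB = 5.86×10^-6 m⁴, so T_A = T₀·(J_AC/a)/((J_AC/a)+(J_CB/b)) = 317.2 N·m, T_B = 296.8 N·m.
τ in each portion: τ_AC = 2.00×10^6 Pa, τ_CB = 2.23×10^6 Pa; maximum is in CB.
τ_max = T_CB·r/J = 296.8·0.0440/5.86×10^-6 = 2.226×10^6 Pa.

0.323 ksi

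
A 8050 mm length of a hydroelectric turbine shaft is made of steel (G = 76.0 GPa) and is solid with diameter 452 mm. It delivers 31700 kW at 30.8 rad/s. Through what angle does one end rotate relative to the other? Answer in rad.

0.0266 rad

ω = 30.8 rad/s, so T = P/ω = 31700×10³ / 30.80 = 1.029e6 N·m.
J = πd⁴/32 = π(0.452)⁴/32 = 4.098×10^-3 m⁴.
θ = T·L/(G·J) = 1.029e6 × 8.05 / (76.0×10⁹ × 4.098×10^-3) = 0.02660 rad.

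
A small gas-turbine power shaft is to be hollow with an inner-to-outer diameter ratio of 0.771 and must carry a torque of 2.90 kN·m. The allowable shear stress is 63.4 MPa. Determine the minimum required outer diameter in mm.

For a hollow shaft with d_i/d_o = 0.771: τ_max = 16T/(π d_o³ (1−k⁴)), so d_o = [16T/(π τ_allow (1−k⁴))]^(1/3) = [16·2900/(π·6.34×10^7·0.6466)]^(1/3) = 0.07116 m.

71.2 mm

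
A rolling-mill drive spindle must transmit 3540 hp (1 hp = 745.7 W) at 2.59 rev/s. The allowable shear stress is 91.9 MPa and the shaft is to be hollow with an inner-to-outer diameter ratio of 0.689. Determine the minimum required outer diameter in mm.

ω = 2π·2.59 = 16.27 rad/s, so T = P/ω = 3540×745.7 / 16.27 = 162200 N·m.
For a hollow shaft with d_i/d_o = 0.689: τ_max = 16T/(π d_o³ (1−k⁴)), so d_o = [16T/(π τ_allow (1−k⁴))]^(1/3) = [16·162200/(π·9.19×10^7·0.7746)]^(1/3) = 0.2264 m.

226 mm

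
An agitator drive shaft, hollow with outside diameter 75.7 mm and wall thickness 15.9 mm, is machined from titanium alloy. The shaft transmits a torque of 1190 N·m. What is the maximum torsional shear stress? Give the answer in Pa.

1.58e7 Pa

J = π(d_o⁴ − d_i⁴)/32 = π(0.0757⁴ − 0.0439⁴)/32 = 2.859×10^-6 m⁴.
τ_max = T·r/J = 1190 × 0.0379 / 2.859×10^-6 = 1.575×10^7 Pa.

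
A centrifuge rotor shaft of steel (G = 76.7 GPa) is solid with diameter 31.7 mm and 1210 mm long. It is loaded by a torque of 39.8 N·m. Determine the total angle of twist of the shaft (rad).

J = πd⁴/32 = π(0.0317)⁴/32 = 9.914×10^-8 m⁴.
θ = T·L/(G·J) = 39.80 × 1.21 / (76.7×10⁹ × 9.914×10^-8) = 6.333×10^-3 rad.

0.00633 rad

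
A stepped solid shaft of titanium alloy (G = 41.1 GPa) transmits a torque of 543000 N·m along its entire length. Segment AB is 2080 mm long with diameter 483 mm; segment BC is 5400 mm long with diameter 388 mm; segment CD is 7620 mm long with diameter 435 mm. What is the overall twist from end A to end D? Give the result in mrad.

J_AB = π(0.483)⁴/32 = 5.34×10^-3 m⁴; J_BC = π(0.388)⁴/32 = 2.22×10^-3 m⁴; J_CD = π(0.435)⁴/32 = 3.52×10^-3 m⁴.
θ = (T/G)·Σ L_i/J_i = (543000/41.1×10⁹)·(2.08/5.34×10^-3 + 5.40/2.22×10^-3 + 7.62/3.52×10^-3) = 0.06585 rad.

65.8 mrad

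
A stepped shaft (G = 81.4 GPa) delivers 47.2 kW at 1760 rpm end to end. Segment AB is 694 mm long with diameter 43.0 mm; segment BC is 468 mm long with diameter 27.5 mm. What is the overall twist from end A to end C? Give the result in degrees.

1.88°

ω = 2π·1760/60 = 184.3 rad/s, so T = P/ω = 47.2×10³ / 184.3 = 256.1 N·m.
J_AB = π(0.0430)⁴/32 = 3.36×10^-7 m⁴; J_BC = π(0.0275)⁴/32 = 5.61×10^-8 m⁴.
θ = (T/G)·Σ L_i/J_i = (256.1/81.4×10⁹)·(0.694/3.36×10^-7 + 0.468/5.61×10^-8) = 0.03273 rad.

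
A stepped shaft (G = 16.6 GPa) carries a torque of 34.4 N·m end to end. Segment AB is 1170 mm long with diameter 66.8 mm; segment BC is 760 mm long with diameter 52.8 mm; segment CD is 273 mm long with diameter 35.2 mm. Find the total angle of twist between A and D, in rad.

0.00706 rad

J_AB = π(0.0668)⁴/32 = 1.95×10^-6 m⁴; J_BC = π(0.0528)⁴/32 = 7.63×10^-7 m⁴; J_CD = π(0.0352)⁴/32 = 1.51×10^-7 m⁴.
θ = (T/G)·Σ L_i/J_i = (34.40/16.6×10⁹)·(1.17/1.95×10^-6 + 0.760/7.63×10^-7 + 0.273/1.51×10^-7) = 7.058×10^-3 rad.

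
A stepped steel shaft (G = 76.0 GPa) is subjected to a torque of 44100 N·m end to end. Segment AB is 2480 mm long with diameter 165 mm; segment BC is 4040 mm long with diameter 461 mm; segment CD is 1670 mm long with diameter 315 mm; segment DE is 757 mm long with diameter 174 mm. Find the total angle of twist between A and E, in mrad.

26.2 mrad

J_AB = π(0.165)⁴/32 = 7.28×10^-5 m⁴; J_BC = π(0.461)⁴/32 = 4.43×10^-3 m⁴; J_CD = π(0.315)⁴/32 = 9.67×10^-4 m⁴; J_DE = π(0.174)⁴/32 = 9.00×10^-5 m⁴.
θ = (T/G)·Σ L_i/J_i = (44100/76.0×10⁹)·(2.48/7.28×10^-5 + 4.04/4.43×10^-3 + 1.67/9.67×10^-4 + 0.757/9.00×10^-5) = 0.02619 rad.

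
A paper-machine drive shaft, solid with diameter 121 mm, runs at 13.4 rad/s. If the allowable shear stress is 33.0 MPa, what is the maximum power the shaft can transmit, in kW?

154 kW

J = πd⁴/32 = π(0.121)⁴/32 = 2.104×10^-5 m⁴.
T_max = τ_allow·J/r = 3.30×10^7 × 2.104×10^-5 / 0.0605 = 11480 N·m.
ω = 13.4 rad/s, so P_max = T_max·ω = 1.538×10^5 W.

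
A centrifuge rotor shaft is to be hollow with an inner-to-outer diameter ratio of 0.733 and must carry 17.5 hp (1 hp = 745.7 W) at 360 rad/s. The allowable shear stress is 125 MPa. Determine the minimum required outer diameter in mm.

ω = 360 rad/s, so T = P/ω = 17.5×745.7 / 360.0 = 36.25 N·m.
For a hollow shaft with d_i/d_o = 0.733: τ_max = 16T/(π d_o³ (1−k⁴)), so d_o = [16T/(π τ_allow (1−k⁴))]^(1/3) = [16·36.25/(π·1.25×10^8·0.7113)]^(1/3) = 0.01276 m.

12.8 mm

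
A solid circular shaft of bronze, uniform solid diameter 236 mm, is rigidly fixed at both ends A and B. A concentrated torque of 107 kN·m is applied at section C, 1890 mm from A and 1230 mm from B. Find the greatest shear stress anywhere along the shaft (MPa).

With uniform GJ and both ends fixed, compatibility θ_AC = θ_CB gives T_A·a = T_B·b, together with T_A + T_B = T₀.
T_A = T₀·b/(a+b) = 107000·1230/3120 = 42180 N·m; T_B = 64820 N·m.
τ in each portion: τ_AC = 1.63×10^7 Pa, τ_CB = 2.51×10^7 Pa; maximum is in CB.
τ_max = T_CB·r/J = 64820·0.118/3.05×10^-4 = 2.511×10^7 Pa.

25.1 MPa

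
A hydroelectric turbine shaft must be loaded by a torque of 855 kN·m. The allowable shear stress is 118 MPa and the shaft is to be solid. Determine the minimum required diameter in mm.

For a solid shaft τ_max = 16T/(πd³), so d = (16T/(π τ_allow))^(1/3) = (16·855000/(π·1.18×10^8))^(1/3) = 0.3329 m.

333 mm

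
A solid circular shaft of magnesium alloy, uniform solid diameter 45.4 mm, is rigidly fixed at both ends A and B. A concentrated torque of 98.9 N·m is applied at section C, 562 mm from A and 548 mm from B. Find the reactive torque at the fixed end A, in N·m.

With uniform GJ and both ends fixed, compatibility θ_AC = θ_CB gives T_A·a = T_B·b, together with T_A + T_B = T₀.
T_A = T₀·b/(a+b) = 98.90·548/1110 = 48.83 N·m; T_B = 50.07 N·m.

48.8 N·m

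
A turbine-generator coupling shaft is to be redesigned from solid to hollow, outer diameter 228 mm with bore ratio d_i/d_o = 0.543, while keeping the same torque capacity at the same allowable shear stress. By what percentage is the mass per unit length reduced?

25.1 %

Equal τ_max and T ⇒ the solid shaft needs d_s³ = d_o³(1−k⁴), so d_s = 228·(1−0.543⁴)^(1/3) = 221.2 mm.
Area ratio A_h/A_s = d_o²(1−k²)/d_s² = (1−k²)/(1−k⁴)^(2/3) = 0.7492.
Mass saving = 1 − 0.7492 = 25.1 %.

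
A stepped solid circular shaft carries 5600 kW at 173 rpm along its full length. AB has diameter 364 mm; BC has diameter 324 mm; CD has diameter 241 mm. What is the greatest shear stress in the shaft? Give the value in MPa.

ω = 2π·173/60 = 18.12 rad/s, so T = P/ω = 5600×10³ / 18.12 = 309100 N·m.
Under the same torque, τ_max = 16T/(πd³) is largest where d is smallest — segment CD (d = 241 mm).
τ_max = 16·309100/(π·(0.241)³) = 1.125×10^8 Pa.

112 MPa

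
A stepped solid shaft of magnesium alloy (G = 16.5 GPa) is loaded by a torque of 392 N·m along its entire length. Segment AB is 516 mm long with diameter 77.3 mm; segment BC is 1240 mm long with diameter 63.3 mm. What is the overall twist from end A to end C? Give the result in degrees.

1.27°

J_AB = π(0.0773)⁴/32 = 3.51×10^-6 m⁴; J_BC = π(0.0633)⁴/32 = 1.58×10^-6 m⁴.
θ = (T/G)·Σ L_i/J_i = (392.0/16.5×10⁹)·(0.516/3.51×10^-6 + 1.24/1.58×10^-6) = 0.02219 rad.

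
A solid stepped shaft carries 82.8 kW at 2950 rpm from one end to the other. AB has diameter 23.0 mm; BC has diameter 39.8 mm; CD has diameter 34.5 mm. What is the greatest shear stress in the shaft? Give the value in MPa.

ω = 2π·2950/60 = 308.9 rad/s, so T = P/ω = 82.8×10³ / 308.9 = 268.0 N·m.
Under the same torque, τ_max = 16T/(πd³) is largest where d is smallest — segment AB (d = 23.0 mm).
τ_max = 16·268.0/(π·(0.0230)³) = 1.122×10^8 Pa.

112 MPa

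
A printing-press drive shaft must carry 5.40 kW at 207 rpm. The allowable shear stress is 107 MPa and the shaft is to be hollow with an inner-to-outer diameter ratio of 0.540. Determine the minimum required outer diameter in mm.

23.5 mm

ω = 2π·207/60 = 21.68 rad/s, so T = P/ω = 5.40×10³ / 21.68 = 249.1 N·m.
For a hollow shaft with d_i/d_o = 0.540: τ_max = 16T/(π d_o³ (1−k⁴)), so d_o = [16T/(π τ_allow (1−k⁴))]^(1/3) = [16·249.1/(π·1.07×10^8·0.9150)]^(1/3) = 0.02349 m.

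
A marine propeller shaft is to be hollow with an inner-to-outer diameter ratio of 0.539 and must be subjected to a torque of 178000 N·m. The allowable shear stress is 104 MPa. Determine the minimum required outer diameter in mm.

For a hollow shaft with d_i/d_o = 0.539: τ_max = 16T/(π d_o³ (1−k⁴)), so d_o = [16T/(π τ_allow (1−k⁴))]^(1/3) = [16·178000/(π·1.04×10^8·0.9156)]^(1/3) = 0.2119 m.

212 mm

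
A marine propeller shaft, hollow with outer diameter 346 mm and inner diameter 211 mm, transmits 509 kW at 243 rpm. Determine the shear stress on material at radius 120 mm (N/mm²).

1.98 N/mm²

ω = 2π·243/60 = 25.45 rad/s, so T = P/ω = 509×10³ / 25.45 = 20000 N·m.
J = π(d_o⁴ − d_i⁴)/32 = π(0.346⁴ − 0.211⁴)/32 = 1.212×10^-3 m⁴.
Shear stress varies linearly with radius: τ = T·r/J = 20000 × 0.120 / 1.212×10^-3 = 1.980×10^6 Pa.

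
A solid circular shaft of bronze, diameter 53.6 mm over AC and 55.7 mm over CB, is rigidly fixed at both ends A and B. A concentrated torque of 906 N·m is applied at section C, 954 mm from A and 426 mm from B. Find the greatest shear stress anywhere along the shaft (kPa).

Compatibility: T_A·a/J_AC = T_B·b/J_CB with T_A + T_B = T₀.
J_AC = 8.10×10^-7 m⁴, J_CB = 9.45×10^-7 m⁴, so T_A = T₀·(J_AC/a)/((J_AC/a)+(J_CB/b)) = 250.9 N·m, T_B = 655.1 N·m.
τ in each portion: τ_AC = 8.30×10^6 Pa, τ_CB = 1.93×10^7 Pa; maximum is in CB.
τ_max = T_CB·r/J = 655.1·0.0278/9.45×10^-7 = 1.931×10^7 Pa.

19300 kPa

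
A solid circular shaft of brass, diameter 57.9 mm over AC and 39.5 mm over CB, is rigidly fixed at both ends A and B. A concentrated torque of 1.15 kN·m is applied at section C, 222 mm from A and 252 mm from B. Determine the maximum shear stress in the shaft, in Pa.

2.53e7 Pa

Compatibility: T_A·a/J_AC = T_B·b/J_CB with T_A + T_B = T₀.
J_AC = 1.10×10^-6 m⁴, J_CB = 2.39×10^-7 m⁴, so T_A = T₀·(J_AC/a)/((J_AC/a)+(J_CB/b)) = 965.7 N·m, T_B = 184.3 N·m.
τ in each portion: τ_AC = 2.53×10^7 Pa, τ_CB = 1.52×10^7 Pa; maximum is in AC.
τ_max = T_AC·r/J = 965.7·0.0290/1.10×10^-6 = 2.534×10^7 Pa.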